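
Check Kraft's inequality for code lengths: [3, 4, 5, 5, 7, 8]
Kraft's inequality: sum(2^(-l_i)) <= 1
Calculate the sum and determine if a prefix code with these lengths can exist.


Sum = 2^(-3) + 2^(-4) + 2^(-5) + 2^(-5) + 2^(-7) + 2^(-8)
    = 0.125 + 0.0625 + 0.03125 + 0.03125 + 0.0078125 + 0.00390625
    = 67/256 = 0.26171875
Since 0.26171875 <= 1, Kraft's inequality IS satisfied.
A prefix code with these lengths CAN exist.

Kraft sum = 0.26171875. Satisfied.


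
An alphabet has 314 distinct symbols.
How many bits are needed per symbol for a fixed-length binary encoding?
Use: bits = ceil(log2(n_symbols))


log2(314) = 8.2946
Bracket: 2^8 = 256 < 314 <= 2^9 = 512
So ceil(log2(314)) = 9

bits = ceil(log2(314)) = ceil(8.2946) = 9 bits


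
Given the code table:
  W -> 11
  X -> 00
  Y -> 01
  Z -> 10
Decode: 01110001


Decoding:
01 -> Y
11 -> W
00 -> X
01 -> Y


Result: YWXY


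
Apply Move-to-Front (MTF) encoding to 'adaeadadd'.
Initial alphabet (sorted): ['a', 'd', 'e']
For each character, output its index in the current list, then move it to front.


MTF encoding:
'a': index 0 in ['a', 'd', 'e'] -> ['a', 'd', 'e']
'd': index 1 in ['a', 'd', 'e'] -> ['d', 'a', 'e']
'a': index 1 in ['d', 'a', 'e'] -> ['a', 'd', 'e']
'e': index 2 in ['a', 'd', 'e'] -> ['e', 'a', 'd']
'a': index 1 in ['e', 'a', 'd'] -> ['a', 'e', 'd']
'd': index 2 in ['a', 'e', 'd'] -> ['d', 'a', 'e']
'a': index 1 in ['d', 'a', 'e'] -> ['a', 'd', 'e']
'd': index 1 in ['a', 'd', 'e'] -> ['d', 'a', 'e']
'd': index 0 in ['d', 'a', 'e'] -> ['d', 'a', 'e']


Output: [0, 1, 1, 2, 1, 2, 1, 1, 0]


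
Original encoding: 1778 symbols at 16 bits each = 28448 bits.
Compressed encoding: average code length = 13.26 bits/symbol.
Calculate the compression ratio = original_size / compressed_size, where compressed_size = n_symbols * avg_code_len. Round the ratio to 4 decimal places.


original_size = n_symbols * orig_bits = 1778 * 16 = 28448 bits
compressed_size = n_symbols * avg_code_len = 1778 * 13.26 = 23576.28 bits
ratio = original_size / compressed_size = 28448 / 23576.28 = 1.2066

Compression ratio = 1.2066


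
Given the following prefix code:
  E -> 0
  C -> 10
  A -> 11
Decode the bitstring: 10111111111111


Decoding step by step:
Bits 10 -> C
Bits 11 -> A
Bits 11 -> A
Bits 11 -> A
Bits 11 -> A
Bits 11 -> A
Bits 11 -> A


Decoded message: CAAAAAA


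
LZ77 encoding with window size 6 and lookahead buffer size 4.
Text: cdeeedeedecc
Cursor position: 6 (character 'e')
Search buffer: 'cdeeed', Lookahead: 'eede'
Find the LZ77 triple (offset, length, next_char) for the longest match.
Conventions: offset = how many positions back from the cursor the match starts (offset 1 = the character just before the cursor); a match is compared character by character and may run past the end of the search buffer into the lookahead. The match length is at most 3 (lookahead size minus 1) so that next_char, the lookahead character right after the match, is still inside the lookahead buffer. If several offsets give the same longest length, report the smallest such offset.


Try each offset into the search buffer:
  offset=1 (pos 5, char 'd'): match length 0
  offset=2 (pos 4, char 'e'): match length 1
  offset=3 (pos 3, char 'e'): match length 3
  offset=4 (pos 2, char 'e'): match length 2
  offset=5 (pos 1, char 'd'): match length 0
  offset=6 (pos 0, char 'c'): match length 0
Longest match has length 3 at offset 3.
next_char = character at position 6 + 3 = 9 -> 'e'

Best match: offset=3, length=3 (matching 'eed' starting at position 3)
LZ77 triple: (3, 3, 'e')


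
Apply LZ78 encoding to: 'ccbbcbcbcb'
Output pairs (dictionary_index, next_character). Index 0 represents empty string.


LZ78 encoding steps:
Dictionary: {0: ''}
Step 1: w='' (idx 0), next='c' -> output (0, 'c'), add 'c' as idx 1
Step 2: w='c' (idx 1), next='b' -> output (1, 'b'), add 'cb' as idx 2
Step 3: w='' (idx 0), next='b' -> output (0, 'b'), add 'b' as idx 3
Step 4: w='cb' (idx 2), next='c' -> output (2, 'c'), add 'cbc' as idx 4
Step 5: w='b' (idx 3), next='c' -> output (3, 'c'), add 'bc' as idx 5
Step 6: w='b' (idx 3), end of input -> output (3, '')


Encoded: [(0, 'c'), (1, 'b'), (0, 'b'), (2, 'c'), (3, 'c'), (3, '')]


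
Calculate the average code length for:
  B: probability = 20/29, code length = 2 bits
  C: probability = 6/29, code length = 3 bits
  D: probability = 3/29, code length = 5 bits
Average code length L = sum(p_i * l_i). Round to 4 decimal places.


Weighted contributions p_i * l_i:
  B: (20/29) * 2 = 40/29
  C: (6/29) * 3 = 18/29
  D: (3/29) * 5 = 15/29
Sum = (40 + 18 + 15)/29 = 73/29

L = 73/29 = 2.5172 bits/symbol


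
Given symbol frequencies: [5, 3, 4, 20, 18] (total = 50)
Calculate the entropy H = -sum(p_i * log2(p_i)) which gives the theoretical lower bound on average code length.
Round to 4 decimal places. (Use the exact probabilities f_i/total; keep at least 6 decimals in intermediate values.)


Per-symbol terms -p_i * log2(p_i) with p_i = f_i/50:
  p = 5/50 = 0.100000: log2(p) = -3.321928, -p*log2(p) = 0.332193
  p = 3/50 = 0.060000: log2(p) = -4.058894, -p*log2(p) = 0.243534
  p = 4/50 = 0.080000: log2(p) = -3.643856, -p*log2(p) = 0.291508
  p = 20/50 = 0.400000: log2(p) = -1.321928, -p*log2(p) = 0.528771
  p = 18/50 = 0.360000: log2(p) = -1.473931, -p*log2(p) = 0.530615
H = 0.332193 + 0.243534 + 0.291508 + 0.528771 + 0.530615 = 1.926621

H = 1.9266 bits/symbol


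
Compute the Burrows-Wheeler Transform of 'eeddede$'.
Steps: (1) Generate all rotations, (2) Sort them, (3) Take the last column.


Rotations (sorted):
  0: $eeddede -> last char: e
  1: ddede$ee -> last char: e
  2: de$eedde -> last char: e
  3: dede$eed -> last char: d
  4: e$eedded -> last char: d
  5: eddede$e -> last char: e
  6: ede$eedd -> last char: d
  7: eeddede$ -> last char: $


BWT = eeedded$


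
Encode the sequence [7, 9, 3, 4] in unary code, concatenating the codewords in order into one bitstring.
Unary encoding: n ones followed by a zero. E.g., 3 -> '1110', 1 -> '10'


Encode each number as n ones followed by a terminating 0:
  7 -> 11111110 (8 bits)
  9 -> 1111111110 (10 bits)
  3 -> 1110 (4 bits)
  4 -> 11110 (5 bits)
Total length = 8 + 10 + 4 + 5 = 27 bits.

Unary([7, 9, 3, 4]) = 111111101111111110111011110 (27 bits)


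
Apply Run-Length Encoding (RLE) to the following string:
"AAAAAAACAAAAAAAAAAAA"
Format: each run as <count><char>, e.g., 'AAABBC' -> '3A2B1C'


Scanning runs left to right:
  i=0: run of 'A' x 7 -> '7A'
  i=7: run of 'C' x 1 -> '1C'
  i=8: run of 'A' x 12 -> '12A'

RLE = 7A1C12A


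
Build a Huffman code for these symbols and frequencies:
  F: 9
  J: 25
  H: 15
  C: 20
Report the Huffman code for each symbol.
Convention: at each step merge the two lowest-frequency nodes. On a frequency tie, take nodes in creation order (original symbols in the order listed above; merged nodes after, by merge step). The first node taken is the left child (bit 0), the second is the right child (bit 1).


Huffman tree construction:
Step 1: Merge F(9) + H(15) = 24
Step 2: Merge C(20) + (F+H)(24) = 44
Step 3: Merge J(25) + (C+(F+H))(44) = 69
Read each symbol's code off the tree from the root (left child = 0, right child = 1).

Codes:
  F: 110 (length 3)
  J: 0 (length 1)
  H: 111 (length 3)
  C: 10 (length 2)
Average code length: 137/69 = 1.9855 bits/symbol


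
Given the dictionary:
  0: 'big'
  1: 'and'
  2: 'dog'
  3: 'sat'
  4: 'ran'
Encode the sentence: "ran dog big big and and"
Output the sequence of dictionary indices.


Look up each word in the dictionary:
  'ran' -> 4
  'dog' -> 2
  'big' -> 0
  'big' -> 0
  'and' -> 1
  'and' -> 1

Encoded: [4, 2, 0, 0, 1, 1]


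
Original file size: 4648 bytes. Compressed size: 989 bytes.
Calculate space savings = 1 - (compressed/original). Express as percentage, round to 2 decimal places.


ratio = compressed/original = 989/4648 = 0.21278
savings = 1 - ratio = 1 - 0.21278 = 0.78722
as a percentage: 0.78722 * 100 = 78.72%

Space savings = 1 - 989/4648 = 78.72%


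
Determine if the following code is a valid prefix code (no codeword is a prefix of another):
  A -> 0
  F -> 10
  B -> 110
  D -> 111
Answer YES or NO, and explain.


Checking each pair (does one codeword prefix another?):
  A='0' vs F='10': no prefix
  A='0' vs B='110': no prefix
  A='0' vs D='111': no prefix
  F='10' vs A='0': no prefix
  F='10' vs B='110': no prefix
  F='10' vs D='111': no prefix
  B='110' vs A='0': no prefix
  B='110' vs F='10': no prefix
  B='110' vs D='111': no prefix
  D='111' vs A='0': no prefix
  D='111' vs F='10': no prefix
  D='111' vs B='110': no prefix
No violation found over all pairs.

YES -- this is a valid prefix code. No codeword is a prefix of any other codeword.


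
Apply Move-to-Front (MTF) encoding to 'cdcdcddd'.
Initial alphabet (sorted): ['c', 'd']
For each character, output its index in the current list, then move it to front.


MTF encoding:
'c': index 0 in ['c', 'd'] -> ['c', 'd']
'd': index 1 in ['c', 'd'] -> ['d', 'c']
'c': index 1 in ['d', 'c'] -> ['c', 'd']
'd': index 1 in ['c', 'd'] -> ['d', 'c']
'c': index 1 in ['d', 'c'] -> ['c', 'd']
'd': index 1 in ['c', 'd'] -> ['d', 'c']
'd': index 0 in ['d', 'c'] -> ['d', 'c']
'd': index 0 in ['d', 'c'] -> ['d', 'c']


Output: [0, 1, 1, 1, 1, 1, 0, 0]


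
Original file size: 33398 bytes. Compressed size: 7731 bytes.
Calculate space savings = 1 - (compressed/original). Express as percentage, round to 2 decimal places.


ratio = compressed/original = 7731/33398 = 0.231481
savings = 1 - ratio = 1 - 0.231481 = 0.768519
as a percentage: 0.768519 * 100 = 76.85%

Space savings = 1 - 7731/33398 = 76.85%


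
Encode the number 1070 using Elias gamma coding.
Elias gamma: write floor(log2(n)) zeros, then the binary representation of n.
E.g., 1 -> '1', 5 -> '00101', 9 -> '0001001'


num_bits = floor(log2(1070)) + 1 = 11
leading_zeros = num_bits - 1 = 10
binary(1070) = 10000101110

Elias gamma(1070) = '0000000000' + '10000101110' = 000000000010000101110 (21 bits)


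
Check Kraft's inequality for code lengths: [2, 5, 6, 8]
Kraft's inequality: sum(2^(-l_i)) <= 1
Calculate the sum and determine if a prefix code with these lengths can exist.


Sum = 2^(-2) + 2^(-5) + 2^(-6) + 2^(-8)
    = 0.25 + 0.03125 + 0.015625 + 0.00390625
    = 77/256 = 0.30078125
Since 0.30078125 <= 1, Kraft's inequality IS satisfied.
A prefix code with these lengths CAN exist.

Kraft sum = 0.30078125. Satisfied.


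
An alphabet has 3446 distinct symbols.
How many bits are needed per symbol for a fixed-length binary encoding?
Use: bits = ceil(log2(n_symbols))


log2(3446) = 11.7507
Bracket: 2^11 = 2048 < 3446 <= 2^12 = 4096
So ceil(log2(3446)) = 12

bits = ceil(log2(3446)) = ceil(11.7507) = 12 bits


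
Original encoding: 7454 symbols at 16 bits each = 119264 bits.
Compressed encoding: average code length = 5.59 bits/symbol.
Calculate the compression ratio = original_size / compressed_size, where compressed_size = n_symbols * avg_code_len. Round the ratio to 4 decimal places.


original_size = n_symbols * orig_bits = 7454 * 16 = 119264 bits
compressed_size = n_symbols * avg_code_len = 7454 * 5.59 = 41667.86 bits
ratio = original_size / compressed_size = 119264 / 41667.86 = 2.8623

Compression ratio = 2.8623


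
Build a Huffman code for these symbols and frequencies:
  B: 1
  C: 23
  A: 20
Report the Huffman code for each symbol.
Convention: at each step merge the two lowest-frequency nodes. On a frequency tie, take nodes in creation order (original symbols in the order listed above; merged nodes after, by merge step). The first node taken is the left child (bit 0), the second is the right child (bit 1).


Huffman tree construction:
Step 1: Merge B(1) + A(20) = 21
Step 2: Merge (B+A)(21) + C(23) = 44
Read each symbol's code off the tree from the root (left child = 0, right child = 1).

Codes:
  B: 00 (length 2)
  C: 1 (length 1)
  A: 01 (length 2)
Average code length: 65/44 = 1.4773 bits/symbol


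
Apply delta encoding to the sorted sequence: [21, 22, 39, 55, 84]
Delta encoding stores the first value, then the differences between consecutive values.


First value: 21
Deltas:
  22 - 21 = 1
  39 - 22 = 17
  55 - 39 = 16
  84 - 55 = 29


Delta encoded: [21, 1, 17, 16, 29]


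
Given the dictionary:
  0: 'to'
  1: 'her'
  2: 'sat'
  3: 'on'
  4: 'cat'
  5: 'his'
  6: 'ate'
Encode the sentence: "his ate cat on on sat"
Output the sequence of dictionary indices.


Look up each word in the dictionary:
  'his' -> 5
  'ate' -> 6
  'cat' -> 4
  'on' -> 3
  'on' -> 3
  'sat' -> 2

Encoded: [5, 6, 4, 3, 3, 2]


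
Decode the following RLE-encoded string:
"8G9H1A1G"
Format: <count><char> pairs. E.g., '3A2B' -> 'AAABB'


Expanding each <count><char> pair:
  8G -> 'GGGGGGGG'
  9H -> 'HHHHHHHHH'
  1A -> 'A'
  1G -> 'G'

Decoded = GGGGGGGGHHHHHHHHHAG


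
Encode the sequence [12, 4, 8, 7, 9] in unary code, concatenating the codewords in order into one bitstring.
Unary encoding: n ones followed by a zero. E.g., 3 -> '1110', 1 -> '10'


Encode each number as n ones followed by a terminating 0:
  12 -> 1111111111110 (13 bits)
  4 -> 11110 (5 bits)
  8 -> 111111110 (9 bits)
  7 -> 11111110 (8 bits)
  9 -> 1111111110 (10 bits)
Total length = 13 + 5 + 9 + 8 + 10 = 45 bits.

Unary([12, 4, 8, 7, 9]) = 111111111111011110111111110111111101111111110 (45 bits)


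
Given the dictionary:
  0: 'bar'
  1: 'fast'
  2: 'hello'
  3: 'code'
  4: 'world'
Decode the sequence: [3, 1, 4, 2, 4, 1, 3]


Look up each index in the dictionary:
  3 -> 'code'
  1 -> 'fast'
  4 -> 'world'
  2 -> 'hello'
  4 -> 'world'
  1 -> 'fast'
  3 -> 'code'

Decoded: "code fast world hello world fast code"


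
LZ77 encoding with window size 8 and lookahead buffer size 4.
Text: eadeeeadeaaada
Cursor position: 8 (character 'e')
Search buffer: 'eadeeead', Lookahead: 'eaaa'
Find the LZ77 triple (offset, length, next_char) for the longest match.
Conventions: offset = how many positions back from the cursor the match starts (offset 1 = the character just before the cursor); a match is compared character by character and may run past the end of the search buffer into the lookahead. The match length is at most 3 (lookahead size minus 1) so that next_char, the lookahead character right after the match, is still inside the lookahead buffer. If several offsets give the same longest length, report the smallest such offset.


Try each offset into the search buffer:
  offset=1 (pos 7, char 'd'): match length 0
  offset=2 (pos 6, char 'a'): match length 0
  offset=3 (pos 5, char 'e'): match length 2
  offset=4 (pos 4, char 'e'): match length 1
  offset=5 (pos 3, char 'e'): match length 1
  offset=6 (pos 2, char 'd'): match length 0
  offset=7 (pos 1, char 'a'): match length 0
  offset=8 (pos 0, char 'e'): match length 2
Longest match has length 2, found at offsets 3, 8; take the smallest, offset 3.
next_char = character at position 8 + 2 = 10 -> 'a'

Best match: offset=3, length=2 (matching 'ea' starting at position 5)
LZ77 triple: (3, 2, 'a')


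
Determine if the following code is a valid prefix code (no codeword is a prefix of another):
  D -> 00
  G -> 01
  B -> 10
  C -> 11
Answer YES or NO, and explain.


Checking each pair (does one codeword prefix another?):
  D='00' vs G='01': no prefix
  D='00' vs B='10': no prefix
  D='00' vs C='11': no prefix
  G='01' vs D='00': no prefix
  G='01' vs B='10': no prefix
  G='01' vs C='11': no prefix
  B='10' vs D='00': no prefix
  B='10' vs G='01': no prefix
  B='10' vs C='11': no prefix
  C='11' vs D='00': no prefix
  C='11' vs G='01': no prefix
  C='11' vs B='10': no prefix
No violation found over all pairs.

YES -- this is a valid prefix code. No codeword is a prefix of any other codeword.


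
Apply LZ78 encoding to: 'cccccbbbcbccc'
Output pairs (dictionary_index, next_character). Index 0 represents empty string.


LZ78 encoding steps:
Dictionary: {0: ''}
Step 1: w='' (idx 0), next='c' -> output (0, 'c'), add 'c' as idx 1
Step 2: w='c' (idx 1), next='c' -> output (1, 'c'), add 'cc' as idx 2
Step 3: w='cc' (idx 2), next='b' -> output (2, 'b'), add 'ccb' as idx 3
Step 4: w='' (idx 0), next='b' -> output (0, 'b'), add 'b' as idx 4
Step 5: w='b' (idx 4), next='c' -> output (4, 'c'), add 'bc' as idx 5
Step 6: w='bc' (idx 5), next='c' -> output (5, 'c'), add 'bcc' as idx 6
Step 7: w='c' (idx 1), end of input -> output (1, '')


Encoded: [(0, 'c'), (1, 'c'), (2, 'b'), (0, 'b'), (4, 'c'), (5, 'c'), (1, '')]


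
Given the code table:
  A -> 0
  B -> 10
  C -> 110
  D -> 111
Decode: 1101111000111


Decoding:
110 -> C
111 -> D
10 -> B
0 -> A
0 -> A
111 -> D


Result: CDBAAD


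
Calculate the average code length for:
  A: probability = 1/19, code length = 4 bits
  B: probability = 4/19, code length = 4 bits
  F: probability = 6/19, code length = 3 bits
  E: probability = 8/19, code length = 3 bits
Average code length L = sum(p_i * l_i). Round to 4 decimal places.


Weighted contributions p_i * l_i:
  A: (1/19) * 4 = 4/19
  B: (4/19) * 4 = 16/19
  F: (6/19) * 3 = 18/19
  E: (8/19) * 3 = 24/19
Sum = (4 + 16 + 18 + 24)/19 = 62/19

L = 62/19 = 3.2632 bits/symbol


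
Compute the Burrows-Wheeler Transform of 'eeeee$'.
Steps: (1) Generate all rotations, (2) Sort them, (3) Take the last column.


Rotations (sorted):
  0: $eeeee -> last char: e
  1: e$eeee -> last char: e
  2: ee$eee -> last char: e
  3: eee$ee -> last char: e
  4: eeee$e -> last char: e
  5: eeeee$ -> last char: $


BWT = eeeee$


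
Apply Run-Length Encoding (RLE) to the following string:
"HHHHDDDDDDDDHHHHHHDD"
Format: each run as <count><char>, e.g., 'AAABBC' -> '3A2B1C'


Scanning runs left to right:
  i=0: run of 'H' x 4 -> '4H'
  i=4: run of 'D' x 8 -> '8D'
  i=12: run of 'H' x 6 -> '6H'
  i=18: run of 'D' x 2 -> '2D'

RLE = 4H8D6H2D


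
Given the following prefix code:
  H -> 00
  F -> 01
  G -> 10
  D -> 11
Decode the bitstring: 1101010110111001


Decoding step by step:
Bits 11 -> D
Bits 01 -> F
Bits 01 -> F
Bits 01 -> F
Bits 10 -> G
Bits 11 -> D
Bits 10 -> G
Bits 01 -> F


Decoded message: DFFFGDGF


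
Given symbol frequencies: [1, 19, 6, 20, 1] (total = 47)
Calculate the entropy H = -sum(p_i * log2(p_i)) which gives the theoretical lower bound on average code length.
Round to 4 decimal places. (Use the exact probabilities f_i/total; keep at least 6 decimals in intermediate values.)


Per-symbol terms -p_i * log2(p_i) with p_i = f_i/47:
  p = 1/47 = 0.021277: log2(p) = -5.554589, -p*log2(p) = 0.118183
  p = 19/47 = 0.404255: log2(p) = -1.306661, -p*log2(p) = 0.528225
  p = 6/47 = 0.127660: log2(p) = -2.969626, -p*log2(p) = 0.379101
  p = 20/47 = 0.425532: log2(p) = -1.232661, -p*log2(p) = 0.524536
  p = 1/47 = 0.021277: log2(p) = -5.554589, -p*log2(p) = 0.118183
H = 0.118183 + 0.528225 + 0.379101 + 0.524536 + 0.118183 = 1.668228

H = 1.6682 bits/symbol


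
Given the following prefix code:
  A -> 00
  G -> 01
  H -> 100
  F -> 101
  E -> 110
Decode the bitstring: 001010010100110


Decoding step by step:
Bits 00 -> A
Bits 101 -> F
Bits 00 -> A
Bits 101 -> F
Bits 00 -> A
Bits 110 -> E


Decoded message: AFAFAE


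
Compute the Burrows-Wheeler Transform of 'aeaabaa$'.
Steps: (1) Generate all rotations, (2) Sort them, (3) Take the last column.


Rotations (sorted):
  0: $aeaabaa -> last char: a
  1: a$aeaaba -> last char: a
  2: aa$aeaab -> last char: b
  3: aabaa$ae -> last char: e
  4: abaa$aea -> last char: a
  5: aeaabaa$ -> last char: $
  6: baa$aeaa -> last char: a
  7: eaabaa$a -> last char: a


BWT = aabea$aa


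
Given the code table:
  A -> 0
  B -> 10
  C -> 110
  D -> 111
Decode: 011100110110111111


Decoding:
0 -> A
111 -> D
0 -> A
0 -> A
110 -> C
110 -> C
111 -> D
111 -> D


Result: ADAACCDD


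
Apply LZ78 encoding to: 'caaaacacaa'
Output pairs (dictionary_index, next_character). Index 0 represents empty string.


LZ78 encoding steps:
Dictionary: {0: ''}
Step 1: w='' (idx 0), next='c' -> output (0, 'c'), add 'c' as idx 1
Step 2: w='' (idx 0), next='a' -> output (0, 'a'), add 'a' as idx 2
Step 3: w='a' (idx 2), next='a' -> output (2, 'a'), add 'aa' as idx 3
Step 4: w='a' (idx 2), next='c' -> output (2, 'c'), add 'ac' as idx 4
Step 5: w='ac' (idx 4), next='a' -> output (4, 'a'), add 'aca' as idx 5
Step 6: w='a' (idx 2), end of input -> output (2, '')


Encoded: [(0, 'c'), (0, 'a'), (2, 'a'), (2, 'c'), (4, 'a'), (2, '')]


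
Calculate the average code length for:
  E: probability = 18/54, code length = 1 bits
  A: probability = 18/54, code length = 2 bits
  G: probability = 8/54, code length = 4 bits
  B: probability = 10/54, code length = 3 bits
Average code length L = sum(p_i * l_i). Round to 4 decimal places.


Weighted contributions p_i * l_i:
  E: (18/54) * 1 = 18/54
  A: (18/54) * 2 = 36/54
  G: (8/54) * 4 = 32/54
  B: (10/54) * 3 = 30/54
Sum = (18 + 36 + 32 + 30)/54 = 116/54

L = 116/54 = 2.1481 bits/symbol


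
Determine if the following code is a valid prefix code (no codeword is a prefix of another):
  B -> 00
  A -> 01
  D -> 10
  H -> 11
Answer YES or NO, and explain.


Checking each pair (does one codeword prefix another?):
  B='00' vs A='01': no prefix
  B='00' vs D='10': no prefix
  B='00' vs H='11': no prefix
  A='01' vs B='00': no prefix
  A='01' vs D='10': no prefix
  A='01' vs H='11': no prefix
  D='10' vs B='00': no prefix
  D='10' vs A='01': no prefix
  D='10' vs H='11': no prefix
  H='11' vs B='00': no prefix
  H='11' vs A='01': no prefix
  H='11' vs D='10': no prefix
No violation found over all pairs.

YES -- this is a valid prefix code. No codeword is a prefix of any other codeword.


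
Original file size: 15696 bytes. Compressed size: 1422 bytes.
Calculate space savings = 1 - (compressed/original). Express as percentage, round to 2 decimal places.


ratio = compressed/original = 1422/15696 = 0.090596
savings = 1 - ratio = 1 - 0.090596 = 0.909404
as a percentage: 0.909404 * 100 = 90.94%

Space savings = 1 - 1422/15696 = 90.94%


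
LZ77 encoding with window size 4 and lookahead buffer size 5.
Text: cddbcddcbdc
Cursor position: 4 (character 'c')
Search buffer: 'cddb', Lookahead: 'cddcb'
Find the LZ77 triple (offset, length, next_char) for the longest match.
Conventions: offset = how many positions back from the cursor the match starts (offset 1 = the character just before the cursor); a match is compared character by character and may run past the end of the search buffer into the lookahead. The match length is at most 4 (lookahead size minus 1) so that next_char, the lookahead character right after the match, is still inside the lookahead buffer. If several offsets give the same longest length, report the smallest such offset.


Try each offset into the search buffer:
  offset=1 (pos 3, char 'b'): match length 0
  offset=2 (pos 2, char 'd'): match length 0
  offset=3 (pos 1, char 'd'): match length 0
  offset=4 (pos 0, char 'c'): match length 3
Longest match has length 3 at offset 4.
next_char = character at position 4 + 3 = 7 -> 'c'

Best match: offset=4, length=3 (matching 'cdd' starting at position 0)
LZ77 triple: (4, 3, 'c')


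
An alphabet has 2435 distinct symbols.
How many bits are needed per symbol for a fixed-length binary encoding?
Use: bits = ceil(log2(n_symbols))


log2(2435) = 11.2497
Bracket: 2^11 = 2048 < 2435 <= 2^12 = 4096
So ceil(log2(2435)) = 12

bits = ceil(log2(2435)) = ceil(11.2497) = 12 bits


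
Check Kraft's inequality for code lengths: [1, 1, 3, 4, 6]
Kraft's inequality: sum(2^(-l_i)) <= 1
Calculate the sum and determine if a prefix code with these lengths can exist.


Sum = 2^(-1) + 2^(-1) + 2^(-3) + 2^(-4) + 2^(-6)
    = 0.5 + 0.5 + 0.125 + 0.0625 + 0.015625
    = 77/64 = 1.203125
Since 1.203125 > 1, Kraft's inequality is NOT satisfied.
A prefix code with these lengths CANNOT exist.

Kraft sum = 1.203125. Not satisfied.


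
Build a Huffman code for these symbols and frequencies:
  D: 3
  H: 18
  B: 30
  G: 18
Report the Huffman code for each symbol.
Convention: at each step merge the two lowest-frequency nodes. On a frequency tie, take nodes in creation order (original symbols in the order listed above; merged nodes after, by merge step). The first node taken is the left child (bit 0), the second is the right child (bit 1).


Huffman tree construction:
Step 1: Merge D(3) + H(18) = 21
Step 2: Merge G(18) + (D+H)(21) = 39
Step 3: Merge B(30) + (G+(D+H))(39) = 69
Read each symbol's code off the tree from the root (left child = 0, right child = 1).

Codes:
  D: 110 (length 3)
  H: 111 (length 3)
  B: 0 (length 1)
  G: 10 (length 2)
Average code length: 129/69 = 1.8696 bits/symbol


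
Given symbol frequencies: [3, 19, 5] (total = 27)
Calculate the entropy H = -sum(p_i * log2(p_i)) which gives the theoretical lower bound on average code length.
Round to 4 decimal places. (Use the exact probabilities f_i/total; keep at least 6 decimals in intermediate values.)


Per-symbol terms -p_i * log2(p_i) with p_i = f_i/27:
  p = 3/27 = 0.111111: log2(p) = -3.169925, -p*log2(p) = 0.352214
  p = 19/27 = 0.703704: log2(p) = -0.506960, -p*log2(p) = 0.356750
  p = 5/27 = 0.185185: log2(p) = -2.432959, -p*log2(p) = 0.450548
H = 0.352214 + 0.356750 + 0.450548 = 1.159512

H = 1.1595 bits/symbol


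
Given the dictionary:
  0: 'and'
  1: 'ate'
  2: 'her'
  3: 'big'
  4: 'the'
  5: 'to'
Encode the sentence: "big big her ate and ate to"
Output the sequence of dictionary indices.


Look up each word in the dictionary:
  'big' -> 3
  'big' -> 3
  'her' -> 2
  'ate' -> 1
  'and' -> 0
  'ate' -> 1
  'to' -> 5

Encoded: [3, 3, 2, 1, 0, 1, 5]


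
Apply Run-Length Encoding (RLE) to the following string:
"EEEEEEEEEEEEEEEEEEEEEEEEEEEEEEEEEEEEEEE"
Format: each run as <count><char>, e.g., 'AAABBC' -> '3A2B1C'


Scanning runs left to right:
  i=0: run of 'E' x 39 -> '39E'

RLE = 39E


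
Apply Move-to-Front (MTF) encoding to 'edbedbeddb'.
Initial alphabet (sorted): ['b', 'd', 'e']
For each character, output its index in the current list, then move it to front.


MTF encoding:
'e': index 2 in ['b', 'd', 'e'] -> ['e', 'b', 'd']
'd': index 2 in ['e', 'b', 'd'] -> ['d', 'e', 'b']
'b': index 2 in ['d', 'e', 'b'] -> ['b', 'd', 'e']
'e': index 2 in ['b', 'd', 'e'] -> ['e', 'b', 'd']
'd': index 2 in ['e', 'b', 'd'] -> ['d', 'e', 'b']
'b': index 2 in ['d', 'e', 'b'] -> ['b', 'd', 'e']
'e': index 2 in ['b', 'd', 'e'] -> ['e', 'b', 'd']
'd': index 2 in ['e', 'b', 'd'] -> ['d', 'e', 'b']
'd': index 0 in ['d', 'e', 'b'] -> ['d', 'e', 'b']
'b': index 2 in ['d', 'e', 'b'] -> ['b', 'd', 'e']


Output: [2, 2, 2, 2, 2, 2, 2, 2, 0, 2]


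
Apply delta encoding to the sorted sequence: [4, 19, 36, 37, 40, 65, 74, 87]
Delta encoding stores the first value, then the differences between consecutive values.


First value: 4
Deltas:
  19 - 4 = 15
  36 - 19 = 17
  37 - 36 = 1
  40 - 37 = 3
  65 - 40 = 25
  74 - 65 = 9
  87 - 74 = 13


Delta encoded: [4, 15, 17, 1, 3, 25, 9, 13]


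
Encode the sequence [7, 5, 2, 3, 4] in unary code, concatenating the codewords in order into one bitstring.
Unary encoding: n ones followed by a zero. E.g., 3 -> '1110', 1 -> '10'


Encode each number as n ones followed by a terminating 0:
  7 -> 11111110 (8 bits)
  5 -> 111110 (6 bits)
  2 -> 110 (3 bits)
  3 -> 1110 (4 bits)
  4 -> 11110 (5 bits)
Total length = 8 + 6 + 3 + 4 + 5 = 26 bits.

Unary([7, 5, 2, 3, 4]) = 11111110111110110111011110 (26 bits)


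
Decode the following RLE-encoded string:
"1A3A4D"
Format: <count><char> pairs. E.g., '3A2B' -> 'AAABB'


Expanding each <count><char> pair:
  1A -> 'A'
  3A -> 'AAA'
  4D -> 'DDDD'

Decoded = AAAADDDD


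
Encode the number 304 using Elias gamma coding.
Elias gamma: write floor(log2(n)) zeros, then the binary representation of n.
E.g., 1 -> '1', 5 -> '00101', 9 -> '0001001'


num_bits = floor(log2(304)) + 1 = 9
leading_zeros = num_bits - 1 = 8
binary(304) = 100110000

Elias gamma(304) = '00000000' + '100110000' = 00000000100110000 (17 bits)


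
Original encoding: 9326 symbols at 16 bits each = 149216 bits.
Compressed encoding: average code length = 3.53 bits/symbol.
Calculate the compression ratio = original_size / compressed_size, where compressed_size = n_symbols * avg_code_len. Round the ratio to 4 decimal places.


original_size = n_symbols * orig_bits = 9326 * 16 = 149216 bits
compressed_size = n_symbols * avg_code_len = 9326 * 3.53 = 32920.78 bits
ratio = original_size / compressed_size = 149216 / 32920.78 = 4.5326

Compression ratio = 4.5326


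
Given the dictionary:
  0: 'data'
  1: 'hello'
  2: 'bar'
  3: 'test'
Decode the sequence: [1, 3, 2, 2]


Look up each index in the dictionary:
  1 -> 'hello'
  3 -> 'test'
  2 -> 'bar'
  2 -> 'bar'

Decoded: "hello test bar bar"


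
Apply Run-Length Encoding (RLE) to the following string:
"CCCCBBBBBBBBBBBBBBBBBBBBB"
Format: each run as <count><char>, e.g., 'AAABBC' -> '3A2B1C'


Scanning runs left to right:
  i=0: run of 'C' x 4 -> '4C'
  i=4: run of 'B' x 21 -> '21B'

RLE = 4C21B


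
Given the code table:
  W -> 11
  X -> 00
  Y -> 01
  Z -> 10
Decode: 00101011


Decoding:
00 -> X
10 -> Z
10 -> Z
11 -> W


Result: XZZW


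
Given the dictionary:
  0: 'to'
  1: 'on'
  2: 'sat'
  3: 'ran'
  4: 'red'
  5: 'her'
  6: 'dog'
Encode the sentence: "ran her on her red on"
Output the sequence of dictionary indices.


Look up each word in the dictionary:
  'ran' -> 3
  'her' -> 5
  'on' -> 1
  'her' -> 5
  'red' -> 4
  'on' -> 1

Encoded: [3, 5, 1, 5, 4, 1]


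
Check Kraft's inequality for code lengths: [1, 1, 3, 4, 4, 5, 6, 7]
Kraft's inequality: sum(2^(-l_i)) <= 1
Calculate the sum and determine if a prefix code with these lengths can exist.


Sum = 2^(-1) + 2^(-1) + 2^(-3) + 2^(-4) + 2^(-4) + 2^(-5) + 2^(-6) + 2^(-7)
    = 0.5 + 0.5 + 0.125 + 0.0625 + 0.0625 + 0.03125 + 0.015625 + 0.0078125
    = 167/128 = 1.3046875
Since 1.3046875 > 1, Kraft's inequality is NOT satisfied.
A prefix code with these lengths CANNOT exist.

Kraft sum = 1.3046875. Not satisfied.


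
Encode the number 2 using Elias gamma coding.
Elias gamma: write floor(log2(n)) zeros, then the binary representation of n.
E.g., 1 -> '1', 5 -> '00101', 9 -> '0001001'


num_bits = floor(log2(2)) + 1 = 2
leading_zeros = num_bits - 1 = 1
binary(2) = 10

Elias gamma(2) = '0' + '10' = 010 (3 bits)


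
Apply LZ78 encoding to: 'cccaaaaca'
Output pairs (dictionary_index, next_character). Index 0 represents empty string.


LZ78 encoding steps:
Dictionary: {0: ''}
Step 1: w='' (idx 0), next='c' -> output (0, 'c'), add 'c' as idx 1
Step 2: w='c' (idx 1), next='c' -> output (1, 'c'), add 'cc' as idx 2
Step 3: w='' (idx 0), next='a' -> output (0, 'a'), add 'a' as idx 3
Step 4: w='a' (idx 3), next='a' -> output (3, 'a'), add 'aa' as idx 4
Step 5: w='a' (idx 3), next='c' -> output (3, 'c'), add 'ac' as idx 5
Step 6: w='a' (idx 3), end of input -> output (3, '')


Encoded: [(0, 'c'), (1, 'c'), (0, 'a'), (3, 'a'), (3, 'c'), (3, '')]


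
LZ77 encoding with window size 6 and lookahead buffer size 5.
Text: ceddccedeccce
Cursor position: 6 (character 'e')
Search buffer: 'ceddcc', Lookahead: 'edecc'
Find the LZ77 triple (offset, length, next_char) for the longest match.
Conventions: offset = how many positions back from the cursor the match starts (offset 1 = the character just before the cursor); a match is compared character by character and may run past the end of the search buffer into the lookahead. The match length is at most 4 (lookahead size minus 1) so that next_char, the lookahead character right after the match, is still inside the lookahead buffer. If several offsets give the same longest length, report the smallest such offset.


Try each offset into the search buffer:
  offset=1 (pos 5, char 'c'): match length 0
  offset=2 (pos 4, char 'c'): match length 0
  offset=3 (pos 3, char 'd'): match length 0
  offset=4 (pos 2, char 'd'): match length 0
  offset=5 (pos 1, char 'e'): match length 2
  offset=6 (pos 0, char 'c'): match length 0
Longest match has length 2 at offset 5.
next_char = character at position 6 + 2 = 8 -> 'e'

Best match: offset=5, length=2 (matching 'ed' starting at position 1)
LZ77 triple: (5, 2, 'e')


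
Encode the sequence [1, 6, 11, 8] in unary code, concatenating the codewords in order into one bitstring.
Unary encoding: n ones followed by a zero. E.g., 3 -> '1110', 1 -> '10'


Encode each number as n ones followed by a terminating 0:
  1 -> 10 (2 bits)
  6 -> 1111110 (7 bits)
  11 -> 111111111110 (12 bits)
  8 -> 111111110 (9 bits)
Total length = 2 + 7 + 12 + 9 = 30 bits.

Unary([1, 6, 11, 8]) = 101111110111111111110111111110 (30 bits)


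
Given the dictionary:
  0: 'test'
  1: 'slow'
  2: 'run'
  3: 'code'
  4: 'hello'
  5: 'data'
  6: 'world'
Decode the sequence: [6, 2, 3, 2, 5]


Look up each index in the dictionary:
  6 -> 'world'
  2 -> 'run'
  3 -> 'code'
  2 -> 'run'
  5 -> 'data'

Decoded: "world run code run data"


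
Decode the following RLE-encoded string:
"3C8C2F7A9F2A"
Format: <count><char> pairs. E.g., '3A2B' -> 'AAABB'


Expanding each <count><char> pair:
  3C -> 'CCC'
  8C -> 'CCCCCCCC'
  2F -> 'FF'
  7A -> 'AAAAAAA'
  9F -> 'FFFFFFFFF'
  2A -> 'AA'

Decoded = CCCCCCCCCCCFFAAAAAAAFFFFFFFFFAA


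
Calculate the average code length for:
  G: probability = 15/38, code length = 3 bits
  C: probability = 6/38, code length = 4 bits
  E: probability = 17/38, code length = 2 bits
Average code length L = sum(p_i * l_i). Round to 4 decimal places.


Weighted contributions p_i * l_i:
  G: (15/38) * 3 = 45/38
  C: (6/38) * 4 = 24/38
  E: (17/38) * 2 = 34/38
Sum = (45 + 24 + 34)/38 = 103/38

L = 103/38 = 2.7105 bits/symbol


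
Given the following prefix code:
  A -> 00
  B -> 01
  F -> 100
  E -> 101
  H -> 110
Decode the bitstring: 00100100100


Decoding step by step:
Bits 00 -> A
Bits 100 -> F
Bits 100 -> F
Bits 100 -> F


Decoded message: AFFF


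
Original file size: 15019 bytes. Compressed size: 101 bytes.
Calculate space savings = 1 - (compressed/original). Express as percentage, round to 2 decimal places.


ratio = compressed/original = 101/15019 = 0.006725
savings = 1 - ratio = 1 - 0.006725 = 0.993275
as a percentage: 0.993275 * 100 = 99.33%

Space savings = 1 - 101/15019 = 99.33%


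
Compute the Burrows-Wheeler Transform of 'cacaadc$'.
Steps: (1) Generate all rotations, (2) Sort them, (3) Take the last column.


Rotations (sorted):
  0: $cacaadc -> last char: c
  1: aadc$cac -> last char: c
  2: acaadc$c -> last char: c
  3: adc$caca -> last char: a
  4: c$cacaad -> last char: d
  5: caadc$ca -> last char: a
  6: cacaadc$ -> last char: $
  7: dc$cacaa -> last char: a


BWT = cccada$a


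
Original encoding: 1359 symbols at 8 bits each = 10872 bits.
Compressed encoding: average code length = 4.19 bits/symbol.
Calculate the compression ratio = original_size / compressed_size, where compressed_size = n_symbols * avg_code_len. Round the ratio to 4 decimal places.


original_size = n_symbols * orig_bits = 1359 * 8 = 10872 bits
compressed_size = n_symbols * avg_code_len = 1359 * 4.19 = 5694.21 bits
ratio = original_size / compressed_size = 10872 / 5694.21 = 1.9093

Compression ratio = 1.9093


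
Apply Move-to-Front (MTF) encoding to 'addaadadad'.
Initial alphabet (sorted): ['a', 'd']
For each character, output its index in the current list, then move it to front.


MTF encoding:
'a': index 0 in ['a', 'd'] -> ['a', 'd']
'd': index 1 in ['a', 'd'] -> ['d', 'a']
'd': index 0 in ['d', 'a'] -> ['d', 'a']
'a': index 1 in ['d', 'a'] -> ['a', 'd']
'a': index 0 in ['a', 'd'] -> ['a', 'd']
'd': index 1 in ['a', 'd'] -> ['d', 'a']
'a': index 1 in ['d', 'a'] -> ['a', 'd']
'd': index 1 in ['a', 'd'] -> ['d', 'a']
'a': index 1 in ['d', 'a'] -> ['a', 'd']
'd': index 1 in ['a', 'd'] -> ['d', 'a']


Output: [0, 1, 0, 1, 0, 1, 1, 1, 1, 1]


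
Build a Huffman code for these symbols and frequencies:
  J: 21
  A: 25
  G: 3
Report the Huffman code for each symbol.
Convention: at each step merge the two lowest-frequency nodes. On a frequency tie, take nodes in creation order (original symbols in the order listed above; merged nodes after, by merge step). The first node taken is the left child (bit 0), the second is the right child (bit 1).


Huffman tree construction:
Step 1: Merge G(3) + J(21) = 24
Step 2: Merge (G+J)(24) + A(25) = 49
Read each symbol's code off the tree from the root (left child = 0, right child = 1).

Codes:
  J: 01 (length 2)
  A: 1 (length 1)
  G: 00 (length 2)
Average code length: 73/49 = 1.4898 bits/symbol


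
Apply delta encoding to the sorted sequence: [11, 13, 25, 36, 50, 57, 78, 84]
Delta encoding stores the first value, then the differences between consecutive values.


First value: 11
Deltas:
  13 - 11 = 2
  25 - 13 = 12
  36 - 25 = 11
  50 - 36 = 14
  57 - 50 = 7
  78 - 57 = 21
  84 - 78 = 6


Delta encoded: [11, 2, 12, 11, 14, 7, 21, 6]


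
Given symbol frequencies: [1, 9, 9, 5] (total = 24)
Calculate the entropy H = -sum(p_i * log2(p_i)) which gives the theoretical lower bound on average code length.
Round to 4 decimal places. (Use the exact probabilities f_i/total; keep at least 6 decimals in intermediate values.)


Per-symbol terms -p_i * log2(p_i) with p_i = f_i/24:
  p = 1/24 = 0.041667: log2(p) = -4.584963, -p*log2(p) = 0.191040
  p = 9/24 = 0.375000: log2(p) = -1.415037, -p*log2(p) = 0.530639
  p = 9/24 = 0.375000: log2(p) = -1.415037, -p*log2(p) = 0.530639
  p = 5/24 = 0.208333: log2(p) = -2.263034, -p*log2(p) = 0.471466
H = 0.191040 + 0.530639 + 0.530639 + 0.471466 = 1.723784

H = 1.7238 bits/symbol


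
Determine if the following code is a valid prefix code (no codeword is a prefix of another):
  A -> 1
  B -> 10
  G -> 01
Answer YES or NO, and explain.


Checking each pair (does one codeword prefix another?):
  A='1' vs B='10': prefix -- VIOLATION

NO -- this is NOT a valid prefix code. A (1) is a prefix of B (10).


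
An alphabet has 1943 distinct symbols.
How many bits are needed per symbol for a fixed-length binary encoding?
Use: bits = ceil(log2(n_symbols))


log2(1943) = 10.9241
Bracket: 2^10 = 1024 < 1943 <= 2^11 = 2048
So ceil(log2(1943)) = 11

bits = ceil(log2(1943)) = ceil(10.9241) = 11 bits


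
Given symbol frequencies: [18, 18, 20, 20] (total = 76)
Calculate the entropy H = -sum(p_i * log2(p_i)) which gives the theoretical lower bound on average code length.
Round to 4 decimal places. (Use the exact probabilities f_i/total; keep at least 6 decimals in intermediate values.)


Per-symbol terms -p_i * log2(p_i) with p_i = f_i/76:
  p = 18/76 = 0.236842: log2(p) = -2.078003, -p*log2(p) = 0.492158
  p = 18/76 = 0.236842: log2(p) = -2.078003, -p*log2(p) = 0.492158
  p = 20/76 = 0.263158: log2(p) = -1.925999, -p*log2(p) = 0.506842
  p = 20/76 = 0.263158: log2(p) = -1.925999, -p*log2(p) = 0.506842
H = 0.492158 + 0.492158 + 0.506842 + 0.506842 = 1.998000

H = 1.998 bits/symbol


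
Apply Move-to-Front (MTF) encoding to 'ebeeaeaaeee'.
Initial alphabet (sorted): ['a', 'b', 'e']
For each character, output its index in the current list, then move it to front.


MTF encoding:
'e': index 2 in ['a', 'b', 'e'] -> ['e', 'a', 'b']
'b': index 2 in ['e', 'a', 'b'] -> ['b', 'e', 'a']
'e': index 1 in ['b', 'e', 'a'] -> ['e', 'b', 'a']
'e': index 0 in ['e', 'b', 'a'] -> ['e', 'b', 'a']
'a': index 2 in ['e', 'b', 'a'] -> ['a', 'e', 'b']
'e': index 1 in ['a', 'e', 'b'] -> ['e', 'a', 'b']
'a': index 1 in ['e', 'a', 'b'] -> ['a', 'e', 'b']
'a': index 0 in ['a', 'e', 'b'] -> ['a', 'e', 'b']
'e': index 1 in ['a', 'e', 'b'] -> ['e', 'a', 'b']
'e': index 0 in ['e', 'a', 'b'] -> ['e', 'a', 'b']
'e': index 0 in ['e', 'a', 'b'] -> ['e', 'a', 'b']


Output: [2, 2, 1, 0, 2, 1, 1, 0, 1, 0, 0]


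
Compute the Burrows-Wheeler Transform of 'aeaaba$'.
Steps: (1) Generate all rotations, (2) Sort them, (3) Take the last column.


Rotations (sorted):
  0: $aeaaba -> last char: a
  1: a$aeaab -> last char: b
  2: aaba$ae -> last char: e
  3: aba$aea -> last char: a
  4: aeaaba$ -> last char: $
  5: ba$aeaa -> last char: a
  6: eaaba$a -> last char: a


BWT = abea$aa


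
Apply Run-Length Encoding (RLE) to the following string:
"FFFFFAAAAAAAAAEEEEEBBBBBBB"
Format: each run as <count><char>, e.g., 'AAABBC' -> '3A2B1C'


Scanning runs left to right:
  i=0: run of 'F' x 5 -> '5F'
  i=5: run of 'A' x 9 -> '9A'
  i=14: run of 'E' x 5 -> '5E'
  i=19: run of 'B' x 7 -> '7B'

RLE = 5F9A5E7B
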